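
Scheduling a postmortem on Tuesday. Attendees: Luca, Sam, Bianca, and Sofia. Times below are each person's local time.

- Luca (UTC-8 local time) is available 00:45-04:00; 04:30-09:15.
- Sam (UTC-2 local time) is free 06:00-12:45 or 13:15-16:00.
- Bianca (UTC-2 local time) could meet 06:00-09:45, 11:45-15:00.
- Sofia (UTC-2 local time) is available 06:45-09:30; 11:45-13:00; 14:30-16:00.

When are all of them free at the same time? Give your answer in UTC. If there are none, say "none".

08:45-11:30, 13:45-14:45, 16:30-17:00

Luca in UTC: 08:45-12:00, 12:30-17:15 (add 8h to convert from UTC-8).
Sam in UTC: 08:00-14:45, 15:15-18:00 (add 2h to convert from UTC-2).
Bianca in UTC: 08:00-11:45, 13:45-17:00 (add 2h to convert from UTC-2).
Sofia in UTC: 08:45-11:30, 13:45-15:00, 16:30-18:00 (add 2h to convert from UTC-2).
Luca ∩ Sam: 08:45-12:00, 12:30-14:45, 15:15-17:15.
Luca ∩ Sam ∩ Bianca: 08:45-11:45, 13:45-14:45, 15:15-17:00.
Luca ∩ Sam ∩ Bianca ∩ Sofia: 08:45-11:30, 13:45-14:45, 16:30-17:00.
So the common availability across everyone is 08:45-11:30, 13:45-14:45, 16:30-17:00.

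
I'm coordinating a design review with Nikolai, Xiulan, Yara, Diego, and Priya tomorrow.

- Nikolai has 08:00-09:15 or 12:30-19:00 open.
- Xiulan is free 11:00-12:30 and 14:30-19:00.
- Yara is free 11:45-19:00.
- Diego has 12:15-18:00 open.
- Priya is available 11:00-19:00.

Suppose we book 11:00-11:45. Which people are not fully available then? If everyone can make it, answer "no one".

Nikolai: not fully free for 11:00-11:45. Xiulan: free for 11:00-11:45. Yara: not fully free for 11:00-11:45. Diego: not fully free for 11:00-11:45. Priya: free for 11:00-11:45.

Diego, Nikolai, Yara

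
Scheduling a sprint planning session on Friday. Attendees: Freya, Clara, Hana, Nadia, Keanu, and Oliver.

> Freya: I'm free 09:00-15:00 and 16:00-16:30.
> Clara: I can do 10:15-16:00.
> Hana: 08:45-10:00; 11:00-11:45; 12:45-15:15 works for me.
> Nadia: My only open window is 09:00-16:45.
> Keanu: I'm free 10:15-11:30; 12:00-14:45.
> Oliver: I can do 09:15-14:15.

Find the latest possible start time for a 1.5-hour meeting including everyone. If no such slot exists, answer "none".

12:45

Freya ∩ Clara: 10:15-15:00.
Freya ∩ Clara ∩ Hana: 11:00-11:45, 12:45-15:00.
Freya ∩ Clara ∩ Hana ∩ Nadia: 11:00-11:45, 12:45-15:00.
Freya ∩ Clara ∩ Hana ∩ Nadia ∩ Keanu: 11:00-11:30, 12:45-14:45.
Freya ∩ Clara ∩ Hana ∩ Nadia ∩ Keanu ∩ Oliver: 11:00-11:30, 12:45-14:15.
The last common window of at least 90 minutes is 12:45-14:15; a 90-minute meeting can start as late as 12:45 and still end by 14:15.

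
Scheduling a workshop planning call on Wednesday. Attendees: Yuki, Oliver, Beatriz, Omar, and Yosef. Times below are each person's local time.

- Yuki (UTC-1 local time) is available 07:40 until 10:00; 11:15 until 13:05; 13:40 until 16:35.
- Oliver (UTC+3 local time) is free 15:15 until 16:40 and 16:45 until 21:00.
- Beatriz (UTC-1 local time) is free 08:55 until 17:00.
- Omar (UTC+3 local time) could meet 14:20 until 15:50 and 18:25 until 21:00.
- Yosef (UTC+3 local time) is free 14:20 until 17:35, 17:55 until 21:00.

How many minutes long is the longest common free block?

130

Yuki in UTC: 08:40-11:00, 12:15-14:05, 14:40-17:35 (add 1h to convert from UTC-1).
Oliver in UTC: 12:15-13:40, 13:45-18:00 (subtract 3h to convert from UTC+3).
Beatriz in UTC: 09:55-18:00 (add 1h to convert from UTC-1).
Omar in UTC: 11:20-12:50, 15:25-18:00 (subtract 3h to convert from UTC+3).
Yosef in UTC: 11:20-14:35, 14:55-18:00 (subtract 3h to convert from UTC+3).
Yuki ∩ Oliver: 12:15-13:40, 13:45-14:05, 14:40-17:35.
Yuki ∩ Oliver ∩ Beatriz: 12:15-13:40, 13:45-14:05, 14:40-17:35.
Yuki ∩ Oliver ∩ Beatriz ∩ Omar: 12:15-12:50, 15:25-17:35.
Yuki ∩ Oliver ∩ Beatriz ∩ Omar ∩ Yosef: 12:15-12:50, 15:25-17:35.
Those are the intersection windows.
The longest is 15:25-17:35 at 130 minutes.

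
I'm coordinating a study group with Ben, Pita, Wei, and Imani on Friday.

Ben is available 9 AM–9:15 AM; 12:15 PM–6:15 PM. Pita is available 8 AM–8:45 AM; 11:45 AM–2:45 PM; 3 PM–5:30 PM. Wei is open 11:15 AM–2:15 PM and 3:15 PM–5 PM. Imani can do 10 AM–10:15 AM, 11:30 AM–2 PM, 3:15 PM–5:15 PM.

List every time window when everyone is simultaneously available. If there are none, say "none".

Ben ∩ Pita: 12:15-14:45, 15:00-17:30.
Ben ∩ Pita ∩ Wei: 12:15-14:15, 15:15-17:00.
Ben ∩ Pita ∩ Wei ∩ Imani: 12:15-14:00, 15:15-17:00.

12:15-14:00, 15:15-17:00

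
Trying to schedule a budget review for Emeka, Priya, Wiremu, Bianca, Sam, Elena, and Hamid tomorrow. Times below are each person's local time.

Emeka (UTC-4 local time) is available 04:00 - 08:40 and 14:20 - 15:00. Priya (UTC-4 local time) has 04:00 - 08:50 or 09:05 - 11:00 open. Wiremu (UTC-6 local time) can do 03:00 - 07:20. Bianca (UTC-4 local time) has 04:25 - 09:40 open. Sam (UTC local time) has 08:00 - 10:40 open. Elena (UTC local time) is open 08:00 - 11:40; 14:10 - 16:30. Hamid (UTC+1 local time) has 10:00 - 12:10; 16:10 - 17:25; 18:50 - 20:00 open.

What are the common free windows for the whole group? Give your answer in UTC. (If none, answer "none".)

Emeka in UTC: 08:00-12:40, 18:20-19:00 (add 4h to convert from UTC-4).
Priya in UTC: 08:00-12:50, 13:05-15:00 (add 4h to convert from UTC-4).
Wiremu in UTC: 09:00-13:20 (add 6h to convert from UTC-6).
Bianca in UTC: 08:25-13:40 (add 4h to convert from UTC-4).
Sam in UTC: 08:00-10:40.
Elena in UTC: 08:00-11:40, 14:10-16:30.
Hamid in UTC: 09:00-11:10, 15:10-16:25, 17:50-19:00 (subtract 1h to convert from UTC+1).
Emeka ∩ Priya: 08:00-12:40.
Emeka ∩ Priya ∩ Wiremu: 09:00-12:40.
Emeka ∩ Priya ∩ Wiremu ∩ Bianca: 09:00-12:40.
Emeka ∩ Priya ∩ Wiremu ∩ Bianca ∩ Sam: 09:00-10:40.
Emeka ∩ Priya ∩ Wiremu ∩ Bianca ∩ Sam ∩ Elena: 09:00-10:40.
Emeka ∩ Priya ∩ Wiremu ∩ Bianca ∩ Sam ∩ Elena ∩ Hamid: 09:00-10:40.
Those are the intersection windows.

09:00-10:40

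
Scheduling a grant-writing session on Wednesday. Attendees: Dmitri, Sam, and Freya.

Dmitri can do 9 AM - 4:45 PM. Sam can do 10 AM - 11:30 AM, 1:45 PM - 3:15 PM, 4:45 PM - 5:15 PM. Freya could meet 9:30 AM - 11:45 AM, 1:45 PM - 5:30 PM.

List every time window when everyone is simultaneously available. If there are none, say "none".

Dmitri ∩ Sam: 10:00-11:30, 13:45-15:15.
Dmitri ∩ Sam ∩ Freya: 10:00-11:30, 13:45-15:15.

10:00-11:30, 13:45-15:15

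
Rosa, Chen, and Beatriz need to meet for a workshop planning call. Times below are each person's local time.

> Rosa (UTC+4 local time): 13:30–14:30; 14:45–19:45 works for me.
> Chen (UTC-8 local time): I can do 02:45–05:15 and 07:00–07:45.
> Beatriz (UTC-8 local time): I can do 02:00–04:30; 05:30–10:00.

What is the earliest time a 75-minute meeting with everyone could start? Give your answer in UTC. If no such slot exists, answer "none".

10:45

Rosa in UTC: 09:30-10:30, 10:45-15:45 (subtract 4h to convert from UTC+4).
Chen in UTC: 10:45-13:15, 15:00-15:45 (add 8h to convert from UTC-8).
Beatriz in UTC: 10:00-12:30, 13:30-18:00 (add 8h to convert from UTC-8).
Rosa ∩ Chen: 10:45-13:15, 15:00-15:45.
Rosa ∩ Chen ∩ Beatriz: 10:45-12:30, 15:00-15:45.
Those are the intersection windows.
The first common window of at least 75 minutes is 10:45-12:30, so the earliest start is 10:45.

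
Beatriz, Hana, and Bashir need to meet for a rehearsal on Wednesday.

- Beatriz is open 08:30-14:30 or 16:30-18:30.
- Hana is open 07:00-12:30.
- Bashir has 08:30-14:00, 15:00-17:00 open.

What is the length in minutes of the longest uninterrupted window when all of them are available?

240

Beatriz ∩ Hana: 08:30-12:30.
Beatriz ∩ Hana ∩ Bashir: 08:30-12:30.
The longest is 08:30-12:30 at 240 minutes.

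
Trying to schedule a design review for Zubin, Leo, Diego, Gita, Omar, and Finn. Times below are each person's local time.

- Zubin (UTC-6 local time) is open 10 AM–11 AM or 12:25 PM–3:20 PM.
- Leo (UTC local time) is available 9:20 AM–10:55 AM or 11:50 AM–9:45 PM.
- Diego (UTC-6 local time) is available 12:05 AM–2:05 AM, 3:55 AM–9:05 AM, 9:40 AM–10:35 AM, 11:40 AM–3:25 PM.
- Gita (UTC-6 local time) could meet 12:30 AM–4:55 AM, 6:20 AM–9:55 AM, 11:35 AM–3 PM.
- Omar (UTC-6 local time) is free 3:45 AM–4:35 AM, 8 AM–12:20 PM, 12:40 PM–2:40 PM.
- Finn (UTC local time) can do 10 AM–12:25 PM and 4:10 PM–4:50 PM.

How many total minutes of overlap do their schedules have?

Zubin in UTC: 16:00-17:00, 18:25-21:20 (add 6h to convert from UTC-6).
Leo in UTC: 09:20-10:55, 11:50-21:45.
Diego in UTC: 06:05-08:05, 09:55-15:05, 15:40-16:35, 17:40-21:25 (add 6h to convert from UTC-6).
Gita in UTC: 06:30-10:55, 12:20-15:55, 17:35-21:00 (add 6h to convert from UTC-6).
Omar in UTC: 09:45-10:35, 14:00-18:20, 18:40-20:40 (add 6h to convert from UTC-6).
Finn in UTC: 10:00-12:25, 16:10-16:50.
Zubin ∩ Leo: 16:00-17:00, 18:25-21:20.
Zubin ∩ Leo ∩ Diego: 16:00-16:35, 18:25-21:20.
Zubin ∩ Leo ∩ Diego ∩ Gita: 18:25-21:00.
Zubin ∩ Leo ∩ Diego ∩ Gita ∩ Omar: 18:40-20:40.
Zubin ∩ Leo ∩ Diego ∩ Gita ∩ Omar ∩ Finn: ∅.
There is no time when everyone is free.
There is no common window, so the total is 0 minutes.

0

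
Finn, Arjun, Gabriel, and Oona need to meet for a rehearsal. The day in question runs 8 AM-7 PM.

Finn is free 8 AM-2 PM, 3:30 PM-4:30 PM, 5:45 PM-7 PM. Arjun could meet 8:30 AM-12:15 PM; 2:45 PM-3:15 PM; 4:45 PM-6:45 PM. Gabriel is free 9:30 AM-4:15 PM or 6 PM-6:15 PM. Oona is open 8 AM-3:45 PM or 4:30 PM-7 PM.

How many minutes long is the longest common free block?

Finn ∩ Arjun: 08:30-12:15, 17:45-18:45.
Finn ∩ Arjun ∩ Gabriel: 09:30-12:15, 18:00-18:15.
Finn ∩ Arjun ∩ Gabriel ∩ Oona: 09:30-12:15, 18:00-18:15.
The longest is 09:30-12:15 at 165 minutes.

165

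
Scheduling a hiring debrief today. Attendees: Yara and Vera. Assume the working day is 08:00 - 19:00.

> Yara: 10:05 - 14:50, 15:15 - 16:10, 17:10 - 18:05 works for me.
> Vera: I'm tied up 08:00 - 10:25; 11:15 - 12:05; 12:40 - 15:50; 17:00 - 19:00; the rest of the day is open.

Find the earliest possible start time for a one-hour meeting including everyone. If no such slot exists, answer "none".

Yara free: 10:05-14:50, 15:15-16:10, 17:10-18:05.
Vera free: 10:25-11:15, 12:05-12:40, 15:50-17:00 (invert busy blocks within the working day).
Yara ∩ Vera: 10:25-11:15, 12:05-12:40, 15:50-16:10.
No common window is at least 60 minutes long.

none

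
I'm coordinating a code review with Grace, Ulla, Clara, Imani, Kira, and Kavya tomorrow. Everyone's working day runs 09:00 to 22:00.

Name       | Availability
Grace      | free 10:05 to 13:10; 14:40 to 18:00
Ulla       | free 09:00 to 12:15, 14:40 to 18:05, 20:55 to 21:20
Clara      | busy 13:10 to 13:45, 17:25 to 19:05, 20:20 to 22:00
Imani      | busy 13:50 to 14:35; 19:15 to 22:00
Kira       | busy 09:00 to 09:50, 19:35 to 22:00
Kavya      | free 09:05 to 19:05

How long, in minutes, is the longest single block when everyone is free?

Grace free: 10:05-13:10, 14:40-18:00.
Ulla free: 09:00-12:15, 14:40-18:05, 20:55-21:20.
Clara free: 09:00-13:10, 13:45-17:25, 19:05-20:20 (invert busy blocks within the working day).
Imani free: 09:00-13:50, 14:35-19:15 (invert busy blocks within the working day).
Kira free: 09:50-19:35 (invert busy blocks within the working day).
Kavya free: 09:05-19:05.
Grace ∩ Ulla: 10:05-12:15, 14:40-18:00.
Grace ∩ Ulla ∩ Clara: 10:05-12:15, 14:40-17:25.
Grace ∩ Ulla ∩ Clara ∩ Imani: 10:05-12:15, 14:40-17:25.
Grace ∩ Ulla ∩ Clara ∩ Imani ∩ Kira: 10:05-12:15, 14:40-17:25.
Grace ∩ Ulla ∩ Clara ∩ Imani ∩ Kira ∩ Kavya: 10:05-12:15, 14:40-17:25.
The longest is 14:40-17:25 at 165 minutes.

165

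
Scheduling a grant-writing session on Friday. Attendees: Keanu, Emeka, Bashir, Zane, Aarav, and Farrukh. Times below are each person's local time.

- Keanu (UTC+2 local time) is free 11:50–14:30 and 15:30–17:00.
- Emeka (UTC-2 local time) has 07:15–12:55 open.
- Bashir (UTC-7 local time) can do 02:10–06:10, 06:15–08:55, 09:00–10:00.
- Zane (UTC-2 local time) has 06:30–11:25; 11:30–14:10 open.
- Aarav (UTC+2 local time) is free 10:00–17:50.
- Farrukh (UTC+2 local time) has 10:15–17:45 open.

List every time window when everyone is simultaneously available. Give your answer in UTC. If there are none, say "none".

Keanu in UTC: 09:50-12:30, 13:30-15:00 (subtract 2h to convert from UTC+2).
Emeka in UTC: 09:15-14:55 (add 2h to convert from UTC-2).
Bashir in UTC: 09:10-13:10, 13:15-15:55, 16:00-17:00 (add 7h to convert from UTC-7).
Zane in UTC: 08:30-13:25, 13:30-16:10 (add 2h to convert from UTC-2).
Aarav in UTC: 08:00-15:50 (subtract 2h to convert from UTC+2).
Farrukh in UTC: 08:15-15:45 (subtract 2h to convert from UTC+2).
Keanu ∩ Emeka: 09:50-12:30, 13:30-14:55.
Keanu ∩ Emeka ∩ Bashir: 09:50-12:30, 13:30-14:55.
Keanu ∩ Emeka ∩ Bashir ∩ Zane: 09:50-12:30, 13:30-14:55.
Keanu ∩ Emeka ∩ Bashir ∩ Zane ∩ Aarav: 09:50-12:30, 13:30-14:55.
Keanu ∩ Emeka ∩ Bashir ∩ Zane ∩ Aarav ∩ Farrukh: 09:50-12:30, 13:30-14:55.
Those are the intersection windows.

09:50-12:30, 13:30-14:55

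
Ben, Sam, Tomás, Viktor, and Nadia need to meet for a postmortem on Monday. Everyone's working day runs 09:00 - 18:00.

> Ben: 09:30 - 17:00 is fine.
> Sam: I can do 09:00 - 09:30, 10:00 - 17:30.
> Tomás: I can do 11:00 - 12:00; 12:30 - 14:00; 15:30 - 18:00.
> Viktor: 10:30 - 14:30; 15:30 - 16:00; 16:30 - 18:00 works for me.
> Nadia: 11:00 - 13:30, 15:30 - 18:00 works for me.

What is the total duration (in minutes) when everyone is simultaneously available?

Ben ∩ Sam: 10:00-17:00.
Ben ∩ Sam ∩ Tomás: 11:00-12:00, 12:30-14:00, 15:30-17:00.
Ben ∩ Sam ∩ Tomás ∩ Viktor: 11:00-12:00, 12:30-14:00, 15:30-16:00, 16:30-17:00.
Ben ∩ Sam ∩ Tomás ∩ Viktor ∩ Nadia: 11:00-12:00, 12:30-13:30, 15:30-16:00, 16:30-17:00.
So the common availability across everyone is 11:00-12:00, 12:30-13:30, 15:30-16:00, 16:30-17:00.
Summing the common windows: 60 + 60 + 30 + 30 = 180 minutes.

180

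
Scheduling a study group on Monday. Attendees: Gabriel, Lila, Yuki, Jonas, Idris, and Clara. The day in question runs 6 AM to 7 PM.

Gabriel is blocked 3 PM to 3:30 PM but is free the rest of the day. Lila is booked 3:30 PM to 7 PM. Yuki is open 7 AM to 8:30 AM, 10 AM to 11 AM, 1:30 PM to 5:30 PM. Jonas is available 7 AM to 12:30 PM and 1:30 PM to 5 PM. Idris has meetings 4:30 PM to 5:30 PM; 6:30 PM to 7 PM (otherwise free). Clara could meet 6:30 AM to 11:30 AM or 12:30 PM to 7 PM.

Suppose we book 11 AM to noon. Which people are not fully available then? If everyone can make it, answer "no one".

Gabriel free: 06:00-15:00, 15:30-19:00 (invert busy blocks within the working day).
Lila free: 06:00-15:30 (invert busy blocks within the working day).
Yuki free: 07:00-08:30, 10:00-11:00, 13:30-17:30.
Jonas free: 07:00-12:30, 13:30-17:00.
Idris free: 06:00-16:30, 17:30-18:30 (invert busy blocks within the working day).
Clara free: 06:30-11:30, 12:30-19:00.
Gabriel: free for 11:00-12:00. Lila: free for 11:00-12:00. Yuki: not fully free for 11:00-12:00. Jonas: free for 11:00-12:00. Idris: free for 11:00-12:00. Clara: not fully free for 11:00-12:00.

Clara, Yuki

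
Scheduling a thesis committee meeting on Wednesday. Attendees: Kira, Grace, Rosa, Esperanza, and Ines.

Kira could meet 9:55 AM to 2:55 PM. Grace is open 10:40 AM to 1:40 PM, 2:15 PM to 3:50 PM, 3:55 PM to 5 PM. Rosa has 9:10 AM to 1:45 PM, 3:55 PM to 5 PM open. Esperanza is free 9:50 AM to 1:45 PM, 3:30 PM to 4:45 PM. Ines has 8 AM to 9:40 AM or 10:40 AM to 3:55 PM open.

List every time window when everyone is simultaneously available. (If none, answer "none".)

10:40-13:40

Kira ∩ Grace: 10:40-13:40, 14:15-14:55.
Kira ∩ Grace ∩ Rosa: 10:40-13:40.
Kira ∩ Grace ∩ Rosa ∩ Esperanza: 10:40-13:40.
Kira ∩ Grace ∩ Rosa ∩ Esperanza ∩ Ines: 10:40-13:40.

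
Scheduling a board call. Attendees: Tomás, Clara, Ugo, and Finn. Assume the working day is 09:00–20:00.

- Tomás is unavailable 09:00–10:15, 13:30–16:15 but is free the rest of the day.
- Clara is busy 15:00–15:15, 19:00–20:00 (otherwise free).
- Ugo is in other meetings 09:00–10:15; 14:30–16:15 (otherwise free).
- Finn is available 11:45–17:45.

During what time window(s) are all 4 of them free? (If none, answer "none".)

11:45-13:30, 16:15-17:45

Tomás free: 10:15-13:30, 16:15-20:00 (invert busy blocks within the working day).
Clara free: 09:00-15:00, 15:15-19:00 (invert busy blocks within the working day).
Ugo free: 10:15-14:30, 16:15-20:00 (invert busy blocks within the working day).
Finn free: 11:45-17:45.
Tomás ∩ Clara: 10:15-13:30, 16:15-19:00.
Tomás ∩ Clara ∩ Ugo: 10:15-13:30, 16:15-19:00.
Tomás ∩ Clara ∩ Ugo ∩ Finn: 11:45-13:30, 16:15-17:45.
So the common availability across everyone is 11:45-13:30, 16:15-17:45.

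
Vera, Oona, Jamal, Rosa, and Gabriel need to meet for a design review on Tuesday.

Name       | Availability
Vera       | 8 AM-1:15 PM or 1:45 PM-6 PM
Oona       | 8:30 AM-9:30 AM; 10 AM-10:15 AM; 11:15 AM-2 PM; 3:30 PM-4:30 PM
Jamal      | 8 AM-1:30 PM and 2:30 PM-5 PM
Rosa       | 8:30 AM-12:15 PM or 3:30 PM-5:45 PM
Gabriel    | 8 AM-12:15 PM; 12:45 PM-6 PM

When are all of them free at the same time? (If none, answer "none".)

Vera ∩ Oona: 08:30-09:30, 10:00-10:15, 11:15-13:15, 13:45-14:00, 15:30-16:30.
Vera ∩ Oona ∩ Jamal: 08:30-09:30, 10:00-10:15, 11:15-13:15, 15:30-16:30.
Vera ∩ Oona ∩ Jamal ∩ Rosa: 08:30-09:30, 10:00-10:15, 11:15-12:15, 15:30-16:30.
Vera ∩ Oona ∩ Jamal ∩ Rosa ∩ Gabriel: 08:30-09:30, 10:00-10:15, 11:15-12:15, 15:30-16:30.
So the common availability across everyone is 08:30-09:30, 10:00-10:15, 11:15-12:15, 15:30-16:30.

08:30-09:30, 10:00-10:15, 11:15-12:15, 15:30-16:30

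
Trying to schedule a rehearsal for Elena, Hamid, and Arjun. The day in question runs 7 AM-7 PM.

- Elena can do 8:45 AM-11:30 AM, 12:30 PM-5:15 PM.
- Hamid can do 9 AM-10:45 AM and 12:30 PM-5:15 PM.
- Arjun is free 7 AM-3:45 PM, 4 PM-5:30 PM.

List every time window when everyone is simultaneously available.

Elena ∩ Hamid: 09:00-10:45, 12:30-17:15.
Elena ∩ Hamid ∩ Arjun: 09:00-10:45, 12:30-15:45, 16:00-17:15.

09:00-10:45, 12:30-15:45, 16:00-17:15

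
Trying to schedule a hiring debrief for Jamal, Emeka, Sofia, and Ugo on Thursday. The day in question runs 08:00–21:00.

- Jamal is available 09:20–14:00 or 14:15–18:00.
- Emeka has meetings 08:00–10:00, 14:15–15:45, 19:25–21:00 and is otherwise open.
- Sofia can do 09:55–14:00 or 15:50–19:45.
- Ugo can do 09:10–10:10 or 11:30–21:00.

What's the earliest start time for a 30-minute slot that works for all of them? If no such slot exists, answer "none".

Jamal free: 09:20-14:00, 14:15-18:00.
Emeka free: 10:00-14:15, 15:45-19:25 (invert busy blocks within the working day).
Sofia free: 09:55-14:00, 15:50-19:45.
Ugo free: 09:10-10:10, 11:30-21:00.
Jamal ∩ Emeka: 10:00-14:00, 15:45-18:00.
Jamal ∩ Emeka ∩ Sofia: 10:00-14:00, 15:50-18:00.
Jamal ∩ Emeka ∩ Sofia ∩ Ugo: 10:00-10:10, 11:30-14:00, 15:50-18:00.
The first common window of at least 30 minutes is 11:30-14:00, so the earliest start is 11:30.

11:30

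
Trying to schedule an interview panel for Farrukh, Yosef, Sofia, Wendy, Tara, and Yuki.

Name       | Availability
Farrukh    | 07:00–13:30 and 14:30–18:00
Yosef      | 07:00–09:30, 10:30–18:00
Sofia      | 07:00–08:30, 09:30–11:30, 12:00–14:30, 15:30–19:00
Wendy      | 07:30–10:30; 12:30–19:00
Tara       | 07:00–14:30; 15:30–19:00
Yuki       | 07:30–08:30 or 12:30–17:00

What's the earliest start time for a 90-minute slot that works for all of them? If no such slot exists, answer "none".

15:30

Farrukh ∩ Yosef: 07:00-09:30, 10:30-13:30, 14:30-18:00.
Farrukh ∩ Yosef ∩ Sofia: 07:00-08:30, 10:30-11:30, 12:00-13:30, 15:30-18:00.
Farrukh ∩ Yosef ∩ Sofia ∩ Wendy: 07:30-08:30, 12:30-13:30, 15:30-18:00.
Farrukh ∩ Yosef ∩ Sofia ∩ Wendy ∩ Tara: 07:30-08:30, 12:30-13:30, 15:30-18:00.
Farrukh ∩ Yosef ∩ Sofia ∩ Wendy ∩ Tara ∩ Yuki: 07:30-08:30, 12:30-13:30, 15:30-17:00.
So the common availability across everyone is 07:30-08:30, 12:30-13:30, 15:30-17:00.
The first common window of at least 90 minutes is 15:30-17:00, so the earliest start is 15:30.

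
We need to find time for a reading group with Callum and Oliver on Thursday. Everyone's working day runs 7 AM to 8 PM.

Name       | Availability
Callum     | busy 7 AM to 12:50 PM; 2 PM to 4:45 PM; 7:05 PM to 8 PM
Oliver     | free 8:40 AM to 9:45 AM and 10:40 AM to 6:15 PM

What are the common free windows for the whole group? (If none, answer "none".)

Callum free: 12:50-14:00, 16:45-19:05 (invert busy blocks within the working day).
Oliver free: 08:40-09:45, 10:40-18:15.
Callum ∩ Oliver: 12:50-14:00, 16:45-18:15.

12:50-14:00, 16:45-18:15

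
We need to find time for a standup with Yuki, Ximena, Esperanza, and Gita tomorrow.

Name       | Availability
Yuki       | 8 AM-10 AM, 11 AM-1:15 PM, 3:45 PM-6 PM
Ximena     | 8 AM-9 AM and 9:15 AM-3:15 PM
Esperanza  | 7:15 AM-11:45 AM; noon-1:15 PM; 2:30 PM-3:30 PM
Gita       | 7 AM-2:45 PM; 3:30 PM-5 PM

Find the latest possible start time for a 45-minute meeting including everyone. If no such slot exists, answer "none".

12:30

Yuki ∩ Ximena: 08:00-09:00, 09:15-10:00, 11:00-13:15.
Yuki ∩ Ximena ∩ Esperanza: 08:00-09:00, 09:15-10:00, 11:00-11:45, 12:00-13:15.
Yuki ∩ Ximena ∩ Esperanza ∩ Gita: 08:00-09:00, 09:15-10:00, 11:00-11:45, 12:00-13:15.
The last common window of at least 45 minutes is 12:00-13:15; a 45-minute meeting can start as late as 12:30 and still end by 13:15.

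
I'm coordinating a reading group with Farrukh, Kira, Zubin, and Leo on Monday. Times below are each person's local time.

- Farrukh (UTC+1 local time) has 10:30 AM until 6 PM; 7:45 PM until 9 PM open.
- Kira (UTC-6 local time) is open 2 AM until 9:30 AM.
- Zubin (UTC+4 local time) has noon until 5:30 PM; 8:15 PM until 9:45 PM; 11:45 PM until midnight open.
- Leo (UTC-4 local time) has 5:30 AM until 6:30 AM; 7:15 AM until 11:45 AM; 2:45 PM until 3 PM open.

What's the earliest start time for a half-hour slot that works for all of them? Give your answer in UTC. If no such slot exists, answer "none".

Farrukh in UTC: 09:30-17:00, 18:45-20:00 (subtract 1h to convert from UTC+1).
Kira in UTC: 08:00-15:30 (add 6h to convert from UTC-6).
Zubin in UTC: 08:00-13:30, 16:15-17:45, 19:45-20:00 (subtract 4h to convert from UTC+4).
Leo in UTC: 09:30-10:30, 11:15-15:45, 18:45-19:00 (add 4h to convert from UTC-4).
Farrukh ∩ Kira: 09:30-15:30.
Farrukh ∩ Kira ∩ Zubin: 09:30-13:30.
Farrukh ∩ Kira ∩ Zubin ∩ Leo: 09:30-10:30, 11:15-13:30.
Those are the intersection windows.
The first common window of at least 30 minutes is 09:30-10:30, so the earliest start is 09:30.

09:30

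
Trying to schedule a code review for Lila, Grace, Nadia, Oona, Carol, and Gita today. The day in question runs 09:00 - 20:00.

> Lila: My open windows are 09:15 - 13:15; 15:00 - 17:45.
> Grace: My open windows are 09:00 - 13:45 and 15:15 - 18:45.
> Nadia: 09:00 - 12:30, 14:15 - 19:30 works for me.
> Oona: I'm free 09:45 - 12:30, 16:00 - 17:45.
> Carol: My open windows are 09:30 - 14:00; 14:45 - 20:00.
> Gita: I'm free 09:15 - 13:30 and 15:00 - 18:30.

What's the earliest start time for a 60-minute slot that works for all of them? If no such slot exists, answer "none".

09:45

Lila ∩ Grace: 09:15-13:15, 15:15-17:45.
Lila ∩ Grace ∩ Nadia: 09:15-12:30, 15:15-17:45.
Lila ∩ Grace ∩ Nadia ∩ Oona: 09:45-12:30, 16:00-17:45.
Lila ∩ Grace ∩ Nadia ∩ Oona ∩ Carol: 09:45-12:30, 16:00-17:45.
Lila ∩ Grace ∩ Nadia ∩ Oona ∩ Carol ∩ Gita: 09:45-12:30, 16:00-17:45.
The first common window of at least 60 minutes is 09:45-12:30, so the earliest start is 09:45.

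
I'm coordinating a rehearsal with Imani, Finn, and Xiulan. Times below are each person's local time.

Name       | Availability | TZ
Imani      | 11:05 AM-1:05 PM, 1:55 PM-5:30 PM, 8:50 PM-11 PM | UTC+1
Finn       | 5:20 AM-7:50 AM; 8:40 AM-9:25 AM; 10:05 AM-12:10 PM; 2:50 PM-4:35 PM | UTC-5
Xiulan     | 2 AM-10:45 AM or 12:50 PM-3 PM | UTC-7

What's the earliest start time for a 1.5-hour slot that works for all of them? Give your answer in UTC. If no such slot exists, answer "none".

10:20

Imani in UTC: 10:05-12:05, 12:55-16:30, 19:50-22:00 (subtract 1h to convert from UTC+1).
Finn in UTC: 10:20-12:50, 13:40-14:25, 15:05-17:10, 19:50-21:35 (add 5h to convert from UTC-5).
Xiulan in UTC: 09:00-17:45, 19:50-22:00 (add 7h to convert from UTC-7).
Imani ∩ Finn: 10:20-12:05, 13:40-14:25, 15:05-16:30, 19:50-21:35.
Imani ∩ Finn ∩ Xiulan: 10:20-12:05, 13:40-14:25, 15:05-16:30, 19:50-21:35.
The first common window of at least 90 minutes is 10:20-12:05, so the earliest start is 10:20.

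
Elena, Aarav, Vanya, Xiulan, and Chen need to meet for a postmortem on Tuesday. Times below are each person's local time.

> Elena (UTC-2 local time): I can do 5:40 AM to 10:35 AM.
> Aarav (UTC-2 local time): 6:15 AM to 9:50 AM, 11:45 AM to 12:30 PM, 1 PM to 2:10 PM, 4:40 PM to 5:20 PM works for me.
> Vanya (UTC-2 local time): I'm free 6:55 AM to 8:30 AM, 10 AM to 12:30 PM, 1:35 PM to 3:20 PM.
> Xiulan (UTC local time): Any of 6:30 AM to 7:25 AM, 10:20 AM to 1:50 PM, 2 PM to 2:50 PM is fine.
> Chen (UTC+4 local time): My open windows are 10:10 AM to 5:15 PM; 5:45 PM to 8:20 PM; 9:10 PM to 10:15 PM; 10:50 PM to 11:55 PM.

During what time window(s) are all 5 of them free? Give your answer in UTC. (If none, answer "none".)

10:20-10:30

Elena in UTC: 07:40-12:35 (add 2h to convert from UTC-2).
Aarav in UTC: 08:15-11:50, 13:45-14:30, 15:00-16:10, 18:40-19:20 (add 2h to convert from UTC-2).
Vanya in UTC: 08:55-10:30, 12:00-14:30, 15:35-17:20 (add 2h to convert from UTC-2).
Xiulan in UTC: 06:30-07:25, 10:20-13:50, 14:00-14:50.
Chen in UTC: 06:10-13:15, 13:45-16:20, 17:10-18:15, 18:50-19:55 (subtract 4h to convert from UTC+4).
Elena ∩ Aarav: 08:15-11:50.
Elena ∩ Aarav ∩ Vanya: 08:55-10:30.
Elena ∩ Aarav ∩ Vanya ∩ Xiulan: 10:20-10:30.
Elena ∩ Aarav ∩ Vanya ∩ Xiulan ∩ Chen: 10:20-10:30.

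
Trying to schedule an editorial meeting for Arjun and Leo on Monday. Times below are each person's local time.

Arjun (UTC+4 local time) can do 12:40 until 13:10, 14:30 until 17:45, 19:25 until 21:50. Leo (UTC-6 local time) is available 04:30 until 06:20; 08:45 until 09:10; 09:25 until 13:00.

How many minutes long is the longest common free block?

145

Arjun in UTC: 08:40-09:10, 10:30-13:45, 15:25-17:50 (subtract 4h to convert from UTC+4).
Leo in UTC: 10:30-12:20, 14:45-15:10, 15:25-19:00 (add 6h to convert from UTC-6).
Arjun ∩ Leo: 10:30-12:20, 15:25-17:50.
Those are the intersection windows.
The longest is 15:25-17:50 at 145 minutes.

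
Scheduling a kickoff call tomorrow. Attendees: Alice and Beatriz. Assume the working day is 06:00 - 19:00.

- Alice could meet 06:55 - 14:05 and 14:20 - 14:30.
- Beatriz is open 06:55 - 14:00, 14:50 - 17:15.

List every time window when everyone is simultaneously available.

Alice ∩ Beatriz: 06:55-14:00.
Those are the intersection windows.

06:55-14:00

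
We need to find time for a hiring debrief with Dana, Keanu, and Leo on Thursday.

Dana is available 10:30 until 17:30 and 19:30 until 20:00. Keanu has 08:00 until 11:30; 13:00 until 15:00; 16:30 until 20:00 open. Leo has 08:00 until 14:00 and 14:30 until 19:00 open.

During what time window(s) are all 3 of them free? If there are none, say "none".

10:30-11:30, 13:00-14:00, 14:30-15:00, 16:30-17:30

Dana ∩ Keanu: 10:30-11:30, 13:00-15:00, 16:30-17:30, 19:30-20:00.
Dana ∩ Keanu ∩ Leo: 10:30-11:30, 13:00-14:00, 14:30-15:00, 16:30-17:30.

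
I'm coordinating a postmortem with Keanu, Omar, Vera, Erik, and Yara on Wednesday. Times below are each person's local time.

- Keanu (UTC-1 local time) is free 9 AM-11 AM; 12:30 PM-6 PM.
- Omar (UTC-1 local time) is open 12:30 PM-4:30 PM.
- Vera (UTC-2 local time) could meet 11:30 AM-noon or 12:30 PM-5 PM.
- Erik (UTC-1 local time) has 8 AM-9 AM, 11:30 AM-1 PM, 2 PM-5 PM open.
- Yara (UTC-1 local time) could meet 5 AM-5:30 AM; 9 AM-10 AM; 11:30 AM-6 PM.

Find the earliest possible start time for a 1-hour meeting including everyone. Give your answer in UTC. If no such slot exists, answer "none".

15:00

Keanu in UTC: 10:00-12:00, 13:30-19:00 (add 1h to convert from UTC-1).
Omar in UTC: 13:30-17:30 (add 1h to convert from UTC-1).
Vera in UTC: 13:30-14:00, 14:30-19:00 (add 2h to convert from UTC-2).
Erik in UTC: 09:00-10:00, 12:30-14:00, 15:00-18:00 (add 1h to convert from UTC-1).
Yara in UTC: 06:00-06:30, 10:00-11:00, 12:30-19:00 (add 1h to convert from UTC-1).
Keanu ∩ Omar: 13:30-17:30.
Keanu ∩ Omar ∩ Vera: 13:30-14:00, 14:30-17:30.
Keanu ∩ Omar ∩ Vera ∩ Erik: 13:30-14:00, 15:00-17:30.
Keanu ∩ Omar ∩ Vera ∩ Erik ∩ Yara: 13:30-14:00, 15:00-17:30.
The first common window of at least 60 minutes is 15:00-17:30, so the earliest start is 15:00.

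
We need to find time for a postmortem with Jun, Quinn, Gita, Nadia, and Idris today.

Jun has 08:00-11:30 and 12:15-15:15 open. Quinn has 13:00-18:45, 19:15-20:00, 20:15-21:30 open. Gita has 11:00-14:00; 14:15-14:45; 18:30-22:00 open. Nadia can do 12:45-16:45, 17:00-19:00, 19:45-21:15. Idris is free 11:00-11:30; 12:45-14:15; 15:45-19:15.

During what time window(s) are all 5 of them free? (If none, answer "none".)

13:00-14:00

Jun ∩ Quinn: 13:00-15:15.
Jun ∩ Quinn ∩ Gita: 13:00-14:00, 14:15-14:45.
Jun ∩ Quinn ∩ Gita ∩ Nadia: 13:00-14:00, 14:15-14:45.
Jun ∩ Quinn ∩ Gita ∩ Nadia ∩ Idris: 13:00-14:00.
Those are the intersection windows.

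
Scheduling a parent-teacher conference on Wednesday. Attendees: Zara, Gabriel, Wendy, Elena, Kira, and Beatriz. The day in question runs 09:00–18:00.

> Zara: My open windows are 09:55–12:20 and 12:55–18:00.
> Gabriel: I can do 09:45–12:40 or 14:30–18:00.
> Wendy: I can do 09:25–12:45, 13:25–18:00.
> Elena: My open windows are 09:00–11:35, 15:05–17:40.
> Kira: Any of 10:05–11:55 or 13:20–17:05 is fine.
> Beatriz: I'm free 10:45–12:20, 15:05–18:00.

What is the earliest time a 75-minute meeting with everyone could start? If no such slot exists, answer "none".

15:05

Zara ∩ Gabriel: 09:55-12:20, 14:30-18:00.
Zara ∩ Gabriel ∩ Wendy: 09:55-12:20, 14:30-18:00.
Zara ∩ Gabriel ∩ Wendy ∩ Elena: 09:55-11:35, 15:05-17:40.
Zara ∩ Gabriel ∩ Wendy ∩ Elena ∩ Kira: 10:05-11:35, 15:05-17:05.
Zara ∩ Gabriel ∩ Wendy ∩ Elena ∩ Kira ∩ Beatriz: 10:45-11:35, 15:05-17:05.
So the common availability across everyone is 10:45-11:35, 15:05-17:05.
The first common window of at least 75 minutes is 15:05-17:05, so the earliest start is 15:05.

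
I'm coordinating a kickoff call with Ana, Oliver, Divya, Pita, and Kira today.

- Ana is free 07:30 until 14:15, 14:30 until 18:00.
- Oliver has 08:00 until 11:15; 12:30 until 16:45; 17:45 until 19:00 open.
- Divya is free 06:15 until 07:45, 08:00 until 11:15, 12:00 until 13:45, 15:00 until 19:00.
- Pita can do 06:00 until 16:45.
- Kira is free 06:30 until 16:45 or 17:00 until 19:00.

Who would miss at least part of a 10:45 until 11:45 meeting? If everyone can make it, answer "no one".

Divya, Oliver

Ana: free for 10:45-11:45. Oliver: not fully free for 10:45-11:45. Divya: not fully free for 10:45-11:45. Pita: free for 10:45-11:45. Kira: free for 10:45-11:45.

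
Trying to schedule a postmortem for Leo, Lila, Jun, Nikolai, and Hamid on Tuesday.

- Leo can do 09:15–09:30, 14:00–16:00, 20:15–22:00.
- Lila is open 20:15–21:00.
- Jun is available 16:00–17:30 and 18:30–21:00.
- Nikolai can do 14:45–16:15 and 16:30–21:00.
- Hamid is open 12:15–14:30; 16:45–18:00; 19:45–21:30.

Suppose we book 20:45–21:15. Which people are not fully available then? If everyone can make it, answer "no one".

Jun, Lila, Nikolai

Leo: free for 20:45-21:15. Lila: not fully free for 20:45-21:15. Jun: not fully free for 20:45-21:15. Nikolai: not fully free for 20:45-21:15. Hamid: free for 20:45-21:15.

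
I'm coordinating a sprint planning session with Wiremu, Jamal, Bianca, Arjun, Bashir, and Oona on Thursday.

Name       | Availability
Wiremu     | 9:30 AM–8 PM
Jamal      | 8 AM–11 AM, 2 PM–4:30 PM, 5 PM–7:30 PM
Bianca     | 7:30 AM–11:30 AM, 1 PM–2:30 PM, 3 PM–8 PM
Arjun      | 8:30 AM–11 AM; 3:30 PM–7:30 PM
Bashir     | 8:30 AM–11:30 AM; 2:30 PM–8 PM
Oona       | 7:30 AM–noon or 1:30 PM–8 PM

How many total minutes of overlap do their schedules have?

300

Wiremu ∩ Jamal: 09:30-11:00, 14:00-16:30, 17:00-19:30.
Wiremu ∩ Jamal ∩ Bianca: 09:30-11:00, 14:00-14:30, 15:00-16:30, 17:00-19:30.
Wiremu ∩ Jamal ∩ Bianca ∩ Arjun: 09:30-11:00, 15:30-16:30, 17:00-19:30.
Wiremu ∩ Jamal ∩ Bianca ∩ Arjun ∩ Bashir: 09:30-11:00, 15:30-16:30, 17:00-19:30.
Wiremu ∩ Jamal ∩ Bianca ∩ Arjun ∩ Bashir ∩ Oona: 09:30-11:00, 15:30-16:30, 17:00-19:30.
Summing the common windows: 90 + 60 + 150 = 300 minutes.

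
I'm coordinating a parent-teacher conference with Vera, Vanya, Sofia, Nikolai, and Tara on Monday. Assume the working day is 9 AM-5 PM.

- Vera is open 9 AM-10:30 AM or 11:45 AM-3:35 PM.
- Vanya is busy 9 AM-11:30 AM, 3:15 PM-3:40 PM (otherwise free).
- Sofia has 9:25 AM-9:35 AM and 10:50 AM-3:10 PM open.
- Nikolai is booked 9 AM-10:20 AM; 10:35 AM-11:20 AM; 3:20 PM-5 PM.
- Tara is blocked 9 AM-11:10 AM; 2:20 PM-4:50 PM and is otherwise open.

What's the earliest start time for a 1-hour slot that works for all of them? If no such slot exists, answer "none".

11:45

Vera free: 09:00-10:30, 11:45-15:35.
Vanya free: 11:30-15:15, 15:40-17:00 (invert busy blocks within the working day).
Sofia free: 09:25-09:35, 10:50-15:10.
Nikolai free: 10:20-10:35, 11:20-15:20 (invert busy blocks within the working day).
Tara free: 11:10-14:20, 16:50-17:00 (invert busy blocks within the working day).
Vera ∩ Vanya: 11:45-15:15.
Vera ∩ Vanya ∩ Sofia: 11:45-15:10.
Vera ∩ Vanya ∩ Sofia ∩ Nikolai: 11:45-15:10.
Vera ∩ Vanya ∩ Sofia ∩ Nikolai ∩ Tara: 11:45-14:20.
The first common window of at least 60 minutes is 11:45-14:20, so the earliest start is 11:45.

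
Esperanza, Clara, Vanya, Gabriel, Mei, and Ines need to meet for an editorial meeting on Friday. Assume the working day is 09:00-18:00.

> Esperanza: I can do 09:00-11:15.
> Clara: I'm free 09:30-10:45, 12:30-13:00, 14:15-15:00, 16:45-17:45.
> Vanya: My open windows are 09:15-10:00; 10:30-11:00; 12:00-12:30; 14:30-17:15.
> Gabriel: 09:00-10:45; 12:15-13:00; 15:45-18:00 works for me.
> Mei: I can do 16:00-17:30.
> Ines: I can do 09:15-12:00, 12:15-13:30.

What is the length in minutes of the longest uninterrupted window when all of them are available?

0

Esperanza ∩ Clara: 09:30-10:45.
Esperanza ∩ Clara ∩ Vanya: 09:30-10:00, 10:30-10:45.
Esperanza ∩ Clara ∩ Vanya ∩ Gabriel: 09:30-10:00, 10:30-10:45.
Esperanza ∩ Clara ∩ Vanya ∩ Gabriel ∩ Mei: ∅.
Esperanza ∩ Clara ∩ Vanya ∩ Gabriel ∩ Mei ∩ Ines: ∅.
There is no time when everyone is free.
No common window exists, so the longest block is 0 minutes.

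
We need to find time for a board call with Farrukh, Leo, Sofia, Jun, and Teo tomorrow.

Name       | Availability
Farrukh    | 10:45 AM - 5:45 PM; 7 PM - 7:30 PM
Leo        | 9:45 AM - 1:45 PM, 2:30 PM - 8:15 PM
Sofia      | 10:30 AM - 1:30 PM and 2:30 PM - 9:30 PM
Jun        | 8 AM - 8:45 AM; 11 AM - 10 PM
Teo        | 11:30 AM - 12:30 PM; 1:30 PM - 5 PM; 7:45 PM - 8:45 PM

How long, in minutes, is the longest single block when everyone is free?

150

Farrukh ∩ Leo: 10:45-13:45, 14:30-17:45, 19:00-19:30.
Farrukh ∩ Leo ∩ Sofia: 10:45-13:30, 14:30-17:45, 19:00-19:30.
Farrukh ∩ Leo ∩ Sofia ∩ Jun: 11:00-13:30, 14:30-17:45, 19:00-19:30.
Farrukh ∩ Leo ∩ Sofia ∩ Jun ∩ Teo: 11:30-12:30, 14:30-17:00.
The longest is 14:30-17:00 at 150 minutes.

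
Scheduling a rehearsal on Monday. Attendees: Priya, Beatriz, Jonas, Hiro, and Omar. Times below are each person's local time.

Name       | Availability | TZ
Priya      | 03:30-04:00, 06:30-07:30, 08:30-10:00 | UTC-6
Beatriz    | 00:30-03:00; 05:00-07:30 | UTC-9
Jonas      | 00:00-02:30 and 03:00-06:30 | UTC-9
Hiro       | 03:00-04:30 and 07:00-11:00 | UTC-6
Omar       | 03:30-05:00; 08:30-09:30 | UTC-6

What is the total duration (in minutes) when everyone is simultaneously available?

90

Priya in UTC: 09:30-10:00, 12:30-13:30, 14:30-16:00 (add 6h to convert from UTC-6).
Beatriz in UTC: 09:30-12:00, 14:00-16:30 (add 9h to convert from UTC-9).
Jonas in UTC: 09:00-11:30, 12:00-15:30 (add 9h to convert from UTC-9).
Hiro in UTC: 09:00-10:30, 13:00-17:00 (add 6h to convert from UTC-6).
Omar in UTC: 09:30-11:00, 14:30-15:30 (add 6h to convert from UTC-6).
Priya ∩ Beatriz: 09:30-10:00, 14:30-16:00.
Priya ∩ Beatriz ∩ Jonas: 09:30-10:00, 14:30-15:30.
Priya ∩ Beatriz ∩ Jonas ∩ Hiro: 09:30-10:00, 14:30-15:30.
Priya ∩ Beatriz ∩ Jonas ∩ Hiro ∩ Omar: 09:30-10:00, 14:30-15:30.
Summing the common windows: 30 + 60 = 90 minutes.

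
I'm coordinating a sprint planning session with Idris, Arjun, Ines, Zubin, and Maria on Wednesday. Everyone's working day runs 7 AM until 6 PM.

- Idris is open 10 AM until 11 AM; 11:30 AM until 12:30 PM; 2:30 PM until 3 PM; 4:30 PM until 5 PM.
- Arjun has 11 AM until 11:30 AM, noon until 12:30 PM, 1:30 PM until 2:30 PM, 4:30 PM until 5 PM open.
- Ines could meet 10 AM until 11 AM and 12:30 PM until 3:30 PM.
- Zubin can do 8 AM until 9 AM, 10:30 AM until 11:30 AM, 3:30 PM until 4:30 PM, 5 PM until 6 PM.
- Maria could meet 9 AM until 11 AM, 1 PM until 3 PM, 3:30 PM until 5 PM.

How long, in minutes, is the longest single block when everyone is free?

Idris ∩ Arjun: 12:00-12:30, 16:30-17:00.
Idris ∩ Arjun ∩ Ines: ∅.
Idris ∩ Arjun ∩ Ines ∩ Zubin: ∅.
Idris ∩ Arjun ∩ Ines ∩ Zubin ∩ Maria: ∅.
There is no time when everyone is free.
No common window exists, so the longest block is 0 minutes.

0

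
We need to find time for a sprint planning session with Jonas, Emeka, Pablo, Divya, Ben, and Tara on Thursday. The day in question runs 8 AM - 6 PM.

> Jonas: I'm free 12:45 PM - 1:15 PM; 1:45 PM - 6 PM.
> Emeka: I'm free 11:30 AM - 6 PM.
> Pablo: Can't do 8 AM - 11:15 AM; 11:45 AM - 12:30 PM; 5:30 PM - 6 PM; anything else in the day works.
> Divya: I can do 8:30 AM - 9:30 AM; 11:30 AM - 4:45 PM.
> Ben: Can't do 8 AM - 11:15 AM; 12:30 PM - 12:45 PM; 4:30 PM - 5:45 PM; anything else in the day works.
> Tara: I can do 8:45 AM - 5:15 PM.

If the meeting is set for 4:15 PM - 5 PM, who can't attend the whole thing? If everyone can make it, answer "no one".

Jonas free: 12:45-13:15, 13:45-18:00.
Emeka free: 11:30-18:00.
Pablo free: 11:15-11:45, 12:30-17:30 (invert busy blocks within the working day).
Divya free: 08:30-09:30, 11:30-16:45.
Ben free: 11:15-12:30, 12:45-16:30, 17:45-18:00 (invert busy blocks within the working day).
Tara free: 08:45-17:15.
Jonas: free for 16:15-17:00. Emeka: free for 16:15-17:00. Pablo: free for 16:15-17:00. Divya: not fully free for 16:15-17:00. Ben: not fully free for 16:15-17:00. Tara: free for 16:15-17:00.

Ben, Divya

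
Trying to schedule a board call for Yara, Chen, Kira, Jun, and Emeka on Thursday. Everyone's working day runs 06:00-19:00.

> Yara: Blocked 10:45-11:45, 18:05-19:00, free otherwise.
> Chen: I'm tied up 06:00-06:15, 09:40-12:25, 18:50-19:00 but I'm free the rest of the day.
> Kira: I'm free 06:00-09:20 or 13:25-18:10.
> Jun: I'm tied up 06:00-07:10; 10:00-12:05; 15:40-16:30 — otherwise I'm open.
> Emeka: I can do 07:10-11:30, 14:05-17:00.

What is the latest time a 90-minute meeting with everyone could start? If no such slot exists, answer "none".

Yara free: 06:00-10:45, 11:45-18:05 (invert busy blocks within the working day).
Chen free: 06:15-09:40, 12:25-18:50 (invert busy blocks within the working day).
Kira free: 06:00-09:20, 13:25-18:10.
Jun free: 07:10-10:00, 12:05-15:40, 16:30-19:00 (invert busy blocks within the working day).
Emeka free: 07:10-11:30, 14:05-17:00.
Yara ∩ Chen: 06:15-09:40, 12:25-18:05.
Yara ∩ Chen ∩ Kira: 06:15-09:20, 13:25-18:05.
Yara ∩ Chen ∩ Kira ∩ Jun: 07:10-09:20, 13:25-15:40, 16:30-18:05.
Yara ∩ Chen ∩ Kira ∩ Jun ∩ Emeka: 07:10-09:20, 14:05-15:40, 16:30-17:00.
The last common window of at least 90 minutes is 14:05-15:40; a 90-minute meeting can start as late as 14:10 and still end by 15:40.

14:10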